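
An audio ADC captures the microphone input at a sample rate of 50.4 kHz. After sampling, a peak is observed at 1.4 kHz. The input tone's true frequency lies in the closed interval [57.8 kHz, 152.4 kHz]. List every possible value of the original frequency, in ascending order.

Frequencies that alias to 1.4 kHz are k·fs ± 1.4 kHz for integer k ≥ 0.
k=0: 1.4 kHz.
k=1: 49 kHz, 51.8 kHz.
k=2: 99.4 kHz, 102.2 kHz.
k=3: 149.8 kHz, 152.6 kHz.
k=4: 200.2 kHz, 203 kHz.
Within [57.8 kHz, 152.4 kHz]: 99.4 kHz, 102.2 kHz, 149.8 kHz.

99.4 kHz, 102.2 kHz, 149.8 kHz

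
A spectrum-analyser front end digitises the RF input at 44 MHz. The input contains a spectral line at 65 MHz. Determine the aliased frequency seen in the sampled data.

21 MHz

65 MHz mod fs = 21 MHz.
21 MHz ≤ fs/2 = 22 MHz, appears at 21 MHz.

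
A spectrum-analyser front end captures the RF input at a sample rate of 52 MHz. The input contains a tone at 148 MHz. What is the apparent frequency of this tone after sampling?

8 MHz

148 MHz mod fs = 44 MHz.
44 MHz > fs/2 = 26 MHz, folds to fs − 44 MHz = 8 MHz.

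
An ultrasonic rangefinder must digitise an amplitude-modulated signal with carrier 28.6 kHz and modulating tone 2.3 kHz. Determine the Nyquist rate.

61.8 kHz

AM sidebands sit at fc ± fm = 26.3 kHz and 30.9 kHz.
Highest-frequency component: 30.9 kHz.
Nyquist rate = 2 × 30.9 kHz = 61.8 kHz.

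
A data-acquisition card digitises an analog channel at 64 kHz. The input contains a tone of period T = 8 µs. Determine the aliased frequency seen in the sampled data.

3 kHz

T = 8 µs → f = 1/T = 125 kHz.
125 kHz mod fs = 61 kHz.
61 kHz > fs/2 = 32 kHz, folds to fs − 61 kHz = 3 kHz.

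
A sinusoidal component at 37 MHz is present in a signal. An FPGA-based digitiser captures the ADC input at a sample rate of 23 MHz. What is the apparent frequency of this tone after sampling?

37 MHz mod fs = 14 MHz.
14 MHz > fs/2 = 11.5 MHz, folds to fs − 14 MHz = 9 MHz.

9 MHz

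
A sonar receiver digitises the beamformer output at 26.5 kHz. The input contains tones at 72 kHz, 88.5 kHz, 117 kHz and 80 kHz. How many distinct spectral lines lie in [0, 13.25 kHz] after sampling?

fs/2 = 13.25 kHz.
72 kHz mod fs = 19 kHz.
19 kHz > fs/2 = 13.25 kHz, folds to fs − 19 kHz = 7.5 kHz.
88.5 kHz mod fs = 9 kHz.
9 kHz ≤ fs/2 = 13.25 kHz, appears at 9 kHz.
117 kHz mod fs = 11 kHz.
11 kHz ≤ fs/2 = 13.25 kHz, appears at 11 kHz.
80 kHz mod fs = 0.5 kHz.
0.5 kHz ≤ fs/2 = 13.25 kHz, appears at 0.5 kHz.
Distinct values: {0.5 kHz, 7.5 kHz, 9 kHz, 11 kHz} → 4.

4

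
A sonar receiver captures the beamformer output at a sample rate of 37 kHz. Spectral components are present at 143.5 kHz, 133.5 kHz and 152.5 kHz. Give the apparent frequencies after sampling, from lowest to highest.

4.5 kHz, 14.5 kHz

fs/2 = 18.5 kHz.
143.5 kHz mod fs = 32.5 kHz.
32.5 kHz > fs/2 = 18.5 kHz, folds to fs − 32.5 kHz = 4.5 kHz.
133.5 kHz mod fs = 22.5 kHz.
22.5 kHz > fs/2 = 18.5 kHz, folds to fs − 22.5 kHz = 14.5 kHz.
152.5 kHz mod fs = 4.5 kHz.
4.5 kHz ≤ fs/2 = 18.5 kHz, appears at 4.5 kHz.
Distinct values: {4.5 kHz, 14.5 kHz}.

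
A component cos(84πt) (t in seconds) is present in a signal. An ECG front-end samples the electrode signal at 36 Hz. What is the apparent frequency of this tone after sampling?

ω = 84π rad/s → f = ω/(2π) = 42 Hz.
42 Hz mod fs = 6 Hz.
6 Hz ≤ fs/2 = 18 Hz, appears at 6 Hz.

6 Hz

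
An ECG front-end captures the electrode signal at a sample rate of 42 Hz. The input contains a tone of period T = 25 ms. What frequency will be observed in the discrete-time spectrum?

2 Hz

T = 25 ms → f = 1/T = 40 Hz.
40 Hz > fs/2 = 21 Hz, folds to fs − 40 Hz = 2 Hz.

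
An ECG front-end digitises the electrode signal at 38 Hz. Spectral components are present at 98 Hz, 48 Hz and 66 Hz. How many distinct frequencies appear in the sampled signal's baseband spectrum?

fs/2 = 19 Hz.
98 Hz mod fs = 22 Hz.
22 Hz > fs/2 = 19 Hz, folds to fs − 22 Hz = 16 Hz.
48 Hz mod fs = 10 Hz.
10 Hz ≤ fs/2 = 19 Hz, appears at 10 Hz.
66 Hz mod fs = 28 Hz.
28 Hz > fs/2 = 19 Hz, folds to fs − 28 Hz = 10 Hz.
Distinct values: {10 Hz, 16 Hz} → 2.

2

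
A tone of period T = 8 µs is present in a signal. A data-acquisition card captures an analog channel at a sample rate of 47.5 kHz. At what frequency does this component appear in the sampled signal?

T = 8 µs → f = 1/T = 125 kHz.
125 kHz mod fs = 30 kHz.
30 kHz > fs/2 = 23.75 kHz, folds to fs − 30 kHz = 17.5 kHz.

17.5 kHz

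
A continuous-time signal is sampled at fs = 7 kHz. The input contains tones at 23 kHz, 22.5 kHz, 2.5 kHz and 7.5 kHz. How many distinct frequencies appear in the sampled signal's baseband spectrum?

fs/2 = 3.5 kHz.
23 kHz mod fs = 2 kHz.
2 kHz ≤ fs/2 = 3.5 kHz, appears at 2 kHz.
22.5 kHz mod fs = 1.5 kHz.
1.5 kHz ≤ fs/2 = 3.5 kHz, appears at 1.5 kHz.
2.5 kHz ≤ fs/2 = 3.5 kHz, passes unchanged.
7.5 kHz mod fs = 0.5 kHz.
0.5 kHz ≤ fs/2 = 3.5 kHz, appears at 0.5 kHz.
Distinct values: {0.5 kHz, 1.5 kHz, 2 kHz, 2.5 kHz} → 4.

4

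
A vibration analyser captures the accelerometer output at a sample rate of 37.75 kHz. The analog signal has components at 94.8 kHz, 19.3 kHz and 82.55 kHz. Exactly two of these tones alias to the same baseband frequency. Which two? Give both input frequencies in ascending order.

19.3 kHz, 94.8 kHz

fs/2 = 18.875 kHz.
94.8 kHz mod fs = 19.3 kHz.
19.3 kHz > fs/2 = 18.875 kHz, folds to fs − 19.3 kHz = 18.45 kHz.
19.3 kHz > fs/2 = 18.875 kHz, folds to fs − 19.3 kHz = 18.45 kHz.
82.55 kHz mod fs = 7.05 kHz.
7.05 kHz ≤ fs/2 = 18.875 kHz, appears at 7.05 kHz.
19.3 kHz and 94.8 kHz both map to 18.45 kHz.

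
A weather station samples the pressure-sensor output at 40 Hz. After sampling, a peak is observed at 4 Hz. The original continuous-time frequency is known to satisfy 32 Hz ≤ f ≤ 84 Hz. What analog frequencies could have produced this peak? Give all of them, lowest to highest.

36 Hz, 44 Hz, 76 Hz, 84 Hz

Frequencies that alias to 4 Hz are k·fs ± 4 Hz for integer k ≥ 0.
k=0: 4 Hz.
k=1: 36 Hz, 44 Hz.
k=2: 76 Hz, 84 Hz.
k=3: 116 Hz, 124 Hz.
Within [32 Hz, 84 Hz]: 36 Hz, 44 Hz, 76 Hz, 84 Hz.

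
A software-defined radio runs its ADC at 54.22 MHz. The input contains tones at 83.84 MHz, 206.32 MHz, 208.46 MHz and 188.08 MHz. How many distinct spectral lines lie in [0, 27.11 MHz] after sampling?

4

fs/2 = 27.11 MHz.
83.84 MHz mod fs = 29.62 MHz.
29.62 MHz > fs/2 = 27.11 MHz, folds to fs − 29.62 MHz = 24.6 MHz.
206.32 MHz mod fs = 43.66 MHz.
43.66 MHz > fs/2 = 27.11 MHz, folds to fs − 43.66 MHz = 10.56 MHz.
208.46 MHz mod fs = 45.8 MHz.
45.8 MHz > fs/2 = 27.11 MHz, folds to fs − 45.8 MHz = 8.42 MHz.
188.08 MHz mod fs = 25.42 MHz.
25.42 MHz ≤ fs/2 = 27.11 MHz, appears at 25.42 MHz.
Distinct values: {8.42 MHz, 10.56 MHz, 24.6 MHz, 25.42 MHz} → 4.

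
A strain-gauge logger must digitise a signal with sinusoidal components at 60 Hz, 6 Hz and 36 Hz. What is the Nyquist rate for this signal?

120 Hz

Highest-frequency component: 60 Hz.
Nyquist rate = 2 × 60 Hz = 120 Hz.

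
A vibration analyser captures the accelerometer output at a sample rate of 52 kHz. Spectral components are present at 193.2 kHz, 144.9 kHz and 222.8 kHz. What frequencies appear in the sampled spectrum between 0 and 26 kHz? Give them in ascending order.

fs/2 = 26 kHz.
193.2 kHz mod fs = 37.2 kHz.
37.2 kHz > fs/2 = 26 kHz, folds to fs − 37.2 kHz = 14.8 kHz.
144.9 kHz mod fs = 40.9 kHz.
40.9 kHz > fs/2 = 26 kHz, folds to fs − 40.9 kHz = 11.1 kHz.
222.8 kHz mod fs = 14.8 kHz.
14.8 kHz ≤ fs/2 = 26 kHz, appears at 14.8 kHz.
Distinct values: {11.1 kHz, 14.8 kHz}.

11.1 kHz, 14.8 kHz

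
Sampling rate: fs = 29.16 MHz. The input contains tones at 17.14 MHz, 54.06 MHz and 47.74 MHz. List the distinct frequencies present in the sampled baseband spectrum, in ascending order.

fs/2 = 14.58 MHz.
17.14 MHz > fs/2 = 14.58 MHz, folds to fs − 17.14 MHz = 12.02 MHz.
54.06 MHz mod fs = 24.9 MHz.
24.9 MHz > fs/2 = 14.58 MHz, folds to fs − 24.9 MHz = 4.26 MHz.
47.74 MHz mod fs = 18.58 MHz.
18.58 MHz > fs/2 = 14.58 MHz, folds to fs − 18.58 MHz = 10.58 MHz.
Distinct values: {4.26 MHz, 10.58 MHz, 12.02 MHz}.

4.26 MHz, 10.58 MHz, 12.02 MHz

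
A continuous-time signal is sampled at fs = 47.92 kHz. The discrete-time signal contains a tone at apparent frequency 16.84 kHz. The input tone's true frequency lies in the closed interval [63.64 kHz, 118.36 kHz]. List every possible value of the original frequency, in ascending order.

Frequencies that alias to 16.84 kHz are k·fs ± 16.84 kHz for integer k ≥ 0.
k=0: 16.84 kHz.
k=1: 31.08 kHz, 64.76 kHz.
k=2: 79 kHz, 112.68 kHz.
k=3: 126.92 kHz, 160.6 kHz.
Within [63.64 kHz, 118.36 kHz]: 64.76 kHz, 79 kHz, 112.68 kHz.

64.76 kHz, 79 kHz, 112.68 kHz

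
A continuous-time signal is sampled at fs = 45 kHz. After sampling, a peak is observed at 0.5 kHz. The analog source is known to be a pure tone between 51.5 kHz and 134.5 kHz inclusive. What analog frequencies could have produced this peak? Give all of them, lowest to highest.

89.5 kHz, 90.5 kHz, 134.5 kHz

Frequencies that alias to 0.5 kHz are k·fs ± 0.5 kHz for integer k ≥ 0.
k=0: 0.5 kHz.
k=1: 44.5 kHz, 45.5 kHz.
k=2: 89.5 kHz, 90.5 kHz.
k=3: 134.5 kHz, 135.5 kHz.
k=4: 179.5 kHz, 180.5 kHz.
Within [51.5 kHz, 134.5 kHz]: 89.5 kHz, 90.5 kHz, 134.5 kHz.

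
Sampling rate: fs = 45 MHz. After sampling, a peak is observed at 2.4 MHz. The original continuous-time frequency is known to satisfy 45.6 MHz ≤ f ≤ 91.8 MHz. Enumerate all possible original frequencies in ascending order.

Frequencies that alias to 2.4 MHz are k·fs ± 2.4 MHz for integer k ≥ 0.
k=0: 2.4 MHz.
k=1: 42.6 MHz, 47.4 MHz.
k=2: 87.6 MHz, 92.4 MHz.
k=3: 132.6 MHz, 137.4 MHz.
Within [45.6 MHz, 91.8 MHz]: 47.4 MHz, 87.6 MHz.

47.4 MHz, 87.6 MHz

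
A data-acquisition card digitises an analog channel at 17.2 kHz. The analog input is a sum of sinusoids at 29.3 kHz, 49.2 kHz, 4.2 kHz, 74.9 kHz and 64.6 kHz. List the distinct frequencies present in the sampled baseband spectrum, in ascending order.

2.4 kHz, 4.2 kHz, 5.1 kHz, 6.1 kHz

fs/2 = 8.6 kHz.
29.3 kHz mod fs = 12.1 kHz.
12.1 kHz > fs/2 = 8.6 kHz, folds to fs − 12.1 kHz = 5.1 kHz.
49.2 kHz mod fs = 14.8 kHz.
14.8 kHz > fs/2 = 8.6 kHz, folds to fs − 14.8 kHz = 2.4 kHz.
4.2 kHz ≤ fs/2 = 8.6 kHz, passes unchanged.
74.9 kHz mod fs = 6.1 kHz.
6.1 kHz ≤ fs/2 = 8.6 kHz, appears at 6.1 kHz.
64.6 kHz mod fs = 13 kHz.
13 kHz > fs/2 = 8.6 kHz, folds to fs − 13 kHz = 4.2 kHz.
Distinct values: {2.4 kHz, 4.2 kHz, 5.1 kHz, 6.1 kHz}.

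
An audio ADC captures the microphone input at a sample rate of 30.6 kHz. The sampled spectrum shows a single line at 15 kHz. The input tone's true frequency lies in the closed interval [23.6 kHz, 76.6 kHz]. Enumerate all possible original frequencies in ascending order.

45.6 kHz, 46.2 kHz, 76.2 kHz

Frequencies that alias to 15 kHz are k·fs ± 15 kHz for integer k ≥ 0.
k=0: 15 kHz.
k=1: 15.6 kHz, 45.6 kHz.
k=2: 46.2 kHz, 76.2 kHz.
k=3: 76.8 kHz, 106.8 kHz.
Within [23.6 kHz, 76.6 kHz]: 45.6 kHz, 46.2 kHz, 76.2 kHz.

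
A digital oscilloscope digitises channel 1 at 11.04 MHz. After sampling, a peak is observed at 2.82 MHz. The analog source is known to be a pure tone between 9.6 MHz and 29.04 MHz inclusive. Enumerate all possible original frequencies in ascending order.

Frequencies that alias to 2.82 MHz are k·fs ± 2.82 MHz for integer k ≥ 0.
k=0: 2.82 MHz.
k=1: 8.22 MHz, 13.86 MHz.
k=2: 19.26 MHz, 24.9 MHz.
k=3: 30.3 MHz, 35.94 MHz.
Within [9.6 MHz, 29.04 MHz]: 13.86 MHz, 19.26 MHz, 24.9 MHz.

13.86 MHz, 19.26 MHz, 24.9 MHz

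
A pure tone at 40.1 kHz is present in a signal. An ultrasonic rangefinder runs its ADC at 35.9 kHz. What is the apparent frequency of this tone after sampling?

4.2 kHz

40.1 kHz mod fs = 4.2 kHz.
4.2 kHz ≤ fs/2 = 17.95 kHz, appears at 4.2 kHz.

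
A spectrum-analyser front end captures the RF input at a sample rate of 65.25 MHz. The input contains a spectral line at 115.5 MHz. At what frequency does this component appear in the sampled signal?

15 MHz

115.5 MHz mod fs = 50.25 MHz.
50.25 MHz > fs/2 = 32.625 MHz, folds to fs − 50.25 MHz = 15 MHz.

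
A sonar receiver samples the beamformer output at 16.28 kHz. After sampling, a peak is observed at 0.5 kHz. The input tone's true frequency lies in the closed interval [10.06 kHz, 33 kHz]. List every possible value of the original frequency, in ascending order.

15.78 kHz, 16.78 kHz, 32.06 kHz

Frequencies that alias to 0.5 kHz are k·fs ± 0.5 kHz for integer k ≥ 0.
k=0: 0.5 kHz.
k=1: 15.78 kHz, 16.78 kHz.
k=2: 32.06 kHz, 33.06 kHz.
k=3: 48.34 kHz, 49.34 kHz.
Within [10.06 kHz, 33 kHz]: 15.78 kHz, 16.78 kHz, 32.06 kHz.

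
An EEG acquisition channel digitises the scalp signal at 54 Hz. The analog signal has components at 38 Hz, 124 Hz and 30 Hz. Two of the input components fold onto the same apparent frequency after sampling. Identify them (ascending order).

fs/2 = 27 Hz.
38 Hz > fs/2 = 27 Hz, folds to fs − 38 Hz = 16 Hz.
124 Hz mod fs = 16 Hz.
16 Hz ≤ fs/2 = 27 Hz, appears at 16 Hz.
30 Hz > fs/2 = 27 Hz, folds to fs − 30 Hz = 24 Hz.
38 Hz and 124 Hz both map to 16 Hz.

38 Hz, 124 Hz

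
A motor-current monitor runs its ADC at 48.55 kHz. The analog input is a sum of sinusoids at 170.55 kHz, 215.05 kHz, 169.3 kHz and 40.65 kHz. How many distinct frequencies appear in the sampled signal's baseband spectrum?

fs/2 = 24.275 kHz.
170.55 kHz mod fs = 24.9 kHz.
24.9 kHz > fs/2 = 24.275 kHz, folds to fs − 24.9 kHz = 23.65 kHz.
215.05 kHz mod fs = 20.85 kHz.
20.85 kHz ≤ fs/2 = 24.275 kHz, appears at 20.85 kHz.
169.3 kHz mod fs = 23.65 kHz.
23.65 kHz ≤ fs/2 = 24.275 kHz, appears at 23.65 kHz.
40.65 kHz > fs/2 = 24.275 kHz, folds to fs − 40.65 kHz = 7.9 kHz.
Distinct values: {7.9 kHz, 20.85 kHz, 23.65 kHz} → 3.

3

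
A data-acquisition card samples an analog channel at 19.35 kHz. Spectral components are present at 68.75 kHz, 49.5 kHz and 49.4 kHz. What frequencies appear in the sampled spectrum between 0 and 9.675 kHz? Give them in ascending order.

fs/2 = 9.675 kHz.
68.75 kHz mod fs = 10.7 kHz.
10.7 kHz > fs/2 = 9.675 kHz, folds to fs − 10.7 kHz = 8.65 kHz.
49.5 kHz mod fs = 10.8 kHz.
10.8 kHz > fs/2 = 9.675 kHz, folds to fs − 10.8 kHz = 8.55 kHz.
49.4 kHz mod fs = 10.7 kHz.
10.7 kHz > fs/2 = 9.675 kHz, folds to fs − 10.7 kHz = 8.65 kHz.
Distinct values: {8.55 kHz, 8.65 kHz}.

8.55 kHz, 8.65 kHz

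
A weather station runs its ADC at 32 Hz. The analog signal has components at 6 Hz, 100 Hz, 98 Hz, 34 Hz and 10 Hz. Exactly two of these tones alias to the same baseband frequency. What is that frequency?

2 Hz

fs/2 = 16 Hz.
6 Hz ≤ fs/2 = 16 Hz, passes unchanged.
100 Hz mod fs = 4 Hz.
4 Hz ≤ fs/2 = 16 Hz, appears at 4 Hz.
98 Hz mod fs = 2 Hz.
2 Hz ≤ fs/2 = 16 Hz, appears at 2 Hz.
34 Hz mod fs = 2 Hz.
2 Hz ≤ fs/2 = 16 Hz, appears at 2 Hz.
10 Hz ≤ fs/2 = 16 Hz, passes unchanged.
34 Hz and 98 Hz both map to 2 Hz.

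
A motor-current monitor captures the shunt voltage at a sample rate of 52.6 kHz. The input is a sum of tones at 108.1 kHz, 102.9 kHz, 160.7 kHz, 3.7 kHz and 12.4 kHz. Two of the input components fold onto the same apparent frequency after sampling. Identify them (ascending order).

fs/2 = 26.3 kHz.
108.1 kHz mod fs = 2.9 kHz.
2.9 kHz ≤ fs/2 = 26.3 kHz, appears at 2.9 kHz.
102.9 kHz mod fs = 50.3 kHz.
50.3 kHz > fs/2 = 26.3 kHz, folds to fs − 50.3 kHz = 2.3 kHz.
160.7 kHz mod fs = 2.9 kHz.
2.9 kHz ≤ fs/2 = 26.3 kHz, appears at 2.9 kHz.
3.7 kHz ≤ fs/2 = 26.3 kHz, passes unchanged.
12.4 kHz ≤ fs/2 = 26.3 kHz, passes unchanged.
108.1 kHz and 160.7 kHz both map to 2.9 kHz.

108.1 kHz, 160.7 kHz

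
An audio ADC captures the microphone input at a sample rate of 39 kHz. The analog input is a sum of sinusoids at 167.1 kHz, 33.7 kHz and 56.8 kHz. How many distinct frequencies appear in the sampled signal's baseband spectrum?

3

fs/2 = 19.5 kHz.
167.1 kHz mod fs = 11.1 kHz.
11.1 kHz ≤ fs/2 = 19.5 kHz, appears at 11.1 kHz.
33.7 kHz > fs/2 = 19.5 kHz, folds to fs − 33.7 kHz = 5.3 kHz.
56.8 kHz mod fs = 17.8 kHz.
17.8 kHz ≤ fs/2 = 19.5 kHz, appears at 17.8 kHz.
Distinct values: {5.3 kHz, 11.1 kHz, 17.8 kHz} → 3.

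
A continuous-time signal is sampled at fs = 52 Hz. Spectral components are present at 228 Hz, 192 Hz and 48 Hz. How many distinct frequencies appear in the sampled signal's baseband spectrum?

fs/2 = 26 Hz.
228 Hz mod fs = 20 Hz.
20 Hz ≤ fs/2 = 26 Hz, appears at 20 Hz.
192 Hz mod fs = 36 Hz.
36 Hz > fs/2 = 26 Hz, folds to fs − 36 Hz = 16 Hz.
48 Hz > fs/2 = 26 Hz, folds to fs − 48 Hz = 4 Hz.
Distinct values: {4 Hz, 16 Hz, 20 Hz} → 3.

3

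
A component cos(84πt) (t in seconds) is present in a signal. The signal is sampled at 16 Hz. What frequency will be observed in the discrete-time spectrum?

ω = 84π rad/s → f = ω/(2π) = 42 Hz.
42 Hz mod fs = 10 Hz.
10 Hz > fs/2 = 8 Hz, folds to fs − 10 Hz = 6 Hz.

6 Hz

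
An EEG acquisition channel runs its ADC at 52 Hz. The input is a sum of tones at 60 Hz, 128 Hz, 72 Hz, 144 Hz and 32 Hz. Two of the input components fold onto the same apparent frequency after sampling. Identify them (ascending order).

32 Hz, 72 Hz

fs/2 = 26 Hz.
60 Hz mod fs = 8 Hz.
8 Hz ≤ fs/2 = 26 Hz, appears at 8 Hz.
128 Hz mod fs = 24 Hz.
24 Hz ≤ fs/2 = 26 Hz, appears at 24 Hz.
72 Hz mod fs = 20 Hz.
20 Hz ≤ fs/2 = 26 Hz, appears at 20 Hz.
144 Hz mod fs = 40 Hz.
40 Hz > fs/2 = 26 Hz, folds to fs − 40 Hz = 12 Hz.
32 Hz > fs/2 = 26 Hz, folds to fs − 32 Hz = 20 Hz.
32 Hz and 72 Hz both map to 20 Hz.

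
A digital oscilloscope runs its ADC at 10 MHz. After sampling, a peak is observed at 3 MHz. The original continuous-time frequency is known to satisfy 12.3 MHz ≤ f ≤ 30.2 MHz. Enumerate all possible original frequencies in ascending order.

Frequencies that alias to 3 MHz are k·fs ± 3 MHz for integer k ≥ 0.
k=0: 3 MHz.
k=1: 7 MHz, 13 MHz.
k=2: 17 MHz, 23 MHz.
k=3: 27 MHz, 33 MHz.
k=4: 37 MHz, 43 MHz.
Within [12.3 MHz, 30.2 MHz]: 13 MHz, 17 MHz, 23 MHz, 27 MHz.

13 MHz, 17 MHz, 23 MHz, 27 MHz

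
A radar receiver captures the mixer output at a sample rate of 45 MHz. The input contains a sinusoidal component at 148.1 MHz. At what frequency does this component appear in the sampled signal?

13.1 MHz

148.1 MHz mod fs = 13.1 MHz.
13.1 MHz ≤ fs/2 = 22.5 MHz, appears at 13.1 MHz.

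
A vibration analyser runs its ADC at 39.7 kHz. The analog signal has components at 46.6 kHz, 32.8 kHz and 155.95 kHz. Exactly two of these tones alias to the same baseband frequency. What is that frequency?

6.9 kHz

fs/2 = 19.85 kHz.
46.6 kHz mod fs = 6.9 kHz.
6.9 kHz ≤ fs/2 = 19.85 kHz, appears at 6.9 kHz.
32.8 kHz > fs/2 = 19.85 kHz, folds to fs − 32.8 kHz = 6.9 kHz.
155.95 kHz mod fs = 36.85 kHz.
36.85 kHz > fs/2 = 19.85 kHz, folds to fs − 36.85 kHz = 2.85 kHz.
32.8 kHz and 46.6 kHz both map to 6.9 kHz.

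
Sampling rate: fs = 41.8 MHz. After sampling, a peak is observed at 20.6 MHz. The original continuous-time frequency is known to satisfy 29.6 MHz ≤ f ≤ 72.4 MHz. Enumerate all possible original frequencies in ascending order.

62.4 MHz, 63 MHz

Frequencies that alias to 20.6 MHz are k·fs ± 20.6 MHz for integer k ≥ 0.
k=0: 20.6 MHz.
k=1: 21.2 MHz, 62.4 MHz.
k=2: 63 MHz, 104.2 MHz.
k=3: 104.8 MHz, 146 MHz.
Within [29.6 MHz, 72.4 MHz]: 62.4 MHz, 63 MHz.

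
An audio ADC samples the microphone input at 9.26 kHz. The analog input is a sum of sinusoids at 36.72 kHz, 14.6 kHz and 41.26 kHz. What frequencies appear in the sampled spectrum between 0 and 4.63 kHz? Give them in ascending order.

0.32 kHz, 3.92 kHz, 4.22 kHz

fs/2 = 4.63 kHz.
36.72 kHz mod fs = 8.94 kHz.
8.94 kHz > fs/2 = 4.63 kHz, folds to fs − 8.94 kHz = 0.32 kHz.
14.6 kHz mod fs = 5.34 kHz.
5.34 kHz > fs/2 = 4.63 kHz, folds to fs − 5.34 kHz = 3.92 kHz.
41.26 kHz mod fs = 4.22 kHz.
4.22 kHz ≤ fs/2 = 4.63 kHz, appears at 4.22 kHz.
Distinct values: {0.32 kHz, 3.92 kHz, 4.22 kHz}.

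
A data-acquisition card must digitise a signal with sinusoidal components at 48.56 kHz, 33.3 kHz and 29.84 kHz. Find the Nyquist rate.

97.12 kHz

Highest-frequency component: 48.56 kHz.
Nyquist rate = 2 × 48.56 kHz = 97.12 kHz.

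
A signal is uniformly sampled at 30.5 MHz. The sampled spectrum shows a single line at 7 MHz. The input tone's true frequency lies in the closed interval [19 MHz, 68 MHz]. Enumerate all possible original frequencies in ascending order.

23.5 MHz, 37.5 MHz, 54 MHz, 68 MHz

Frequencies that alias to 7 MHz are k·fs ± 7 MHz for integer k ≥ 0.
k=0: 7 MHz.
k=1: 23.5 MHz, 37.5 MHz.
k=2: 54 MHz, 68 MHz.
k=3: 84.5 MHz, 98.5 MHz.
Within [19 MHz, 68 MHz]: 23.5 MHz, 37.5 MHz, 54 MHz, 68 MHz.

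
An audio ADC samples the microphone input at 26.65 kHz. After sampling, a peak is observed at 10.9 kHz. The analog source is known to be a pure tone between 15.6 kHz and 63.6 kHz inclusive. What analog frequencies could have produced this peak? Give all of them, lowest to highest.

15.75 kHz, 37.55 kHz, 42.4 kHz

Frequencies that alias to 10.9 kHz are k·fs ± 10.9 kHz for integer k ≥ 0.
k=0: 10.9 kHz.
k=1: 15.75 kHz, 37.55 kHz.
k=2: 42.4 kHz, 64.2 kHz.
k=3: 69.05 kHz, 90.85 kHz.
Within [15.6 kHz, 63.6 kHz]: 15.75 kHz, 37.55 kHz, 42.4 kHz.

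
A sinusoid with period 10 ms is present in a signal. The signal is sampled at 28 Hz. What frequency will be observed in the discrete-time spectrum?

12 Hz

T = 10 ms → f = 1/T = 100 Hz.
100 Hz mod fs = 16 Hz.
16 Hz > fs/2 = 14 Hz, folds to fs − 16 Hz = 12 Hz.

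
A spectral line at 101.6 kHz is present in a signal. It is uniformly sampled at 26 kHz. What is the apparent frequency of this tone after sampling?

2.4 kHz

101.6 kHz mod fs = 23.6 kHz.
23.6 kHz > fs/2 = 13 kHz, folds to fs − 23.6 kHz = 2.4 kHz.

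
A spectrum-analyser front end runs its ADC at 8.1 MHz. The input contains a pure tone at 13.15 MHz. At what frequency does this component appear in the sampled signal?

13.15 MHz mod fs = 5.05 MHz.
5.05 MHz > fs/2 = 4.05 MHz, folds to fs − 5.05 MHz = 3.05 MHz.

3.05 MHz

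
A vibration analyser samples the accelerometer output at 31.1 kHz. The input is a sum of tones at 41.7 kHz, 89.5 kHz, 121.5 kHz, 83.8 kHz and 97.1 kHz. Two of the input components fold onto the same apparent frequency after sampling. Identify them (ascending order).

89.5 kHz, 97.1 kHz

fs/2 = 15.55 kHz.
41.7 kHz mod fs = 10.6 kHz.
10.6 kHz ≤ fs/2 = 15.55 kHz, appears at 10.6 kHz.
89.5 kHz mod fs = 27.3 kHz.
27.3 kHz > fs/2 = 15.55 kHz, folds to fs − 27.3 kHz = 3.8 kHz.
121.5 kHz mod fs = 28.2 kHz.
28.2 kHz > fs/2 = 15.55 kHz, folds to fs − 28.2 kHz = 2.9 kHz.
83.8 kHz mod fs = 21.6 kHz.
21.6 kHz > fs/2 = 15.55 kHz, folds to fs − 21.6 kHz = 9.5 kHz.
97.1 kHz mod fs = 3.8 kHz.
3.8 kHz ≤ fs/2 = 15.55 kHz, appears at 3.8 kHz.
89.5 kHz and 97.1 kHz both map to 3.8 kHz.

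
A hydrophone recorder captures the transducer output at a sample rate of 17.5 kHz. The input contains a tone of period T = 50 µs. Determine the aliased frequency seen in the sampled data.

T = 50 µs → f = 1/T = 20 kHz.
20 kHz mod fs = 2.5 kHz.
2.5 kHz ≤ fs/2 = 8.75 kHz, appears at 2.5 kHz.

2.5 kHz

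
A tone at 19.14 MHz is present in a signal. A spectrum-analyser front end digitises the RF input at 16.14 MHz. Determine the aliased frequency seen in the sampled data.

3 MHz

19.14 MHz mod fs = 3 MHz.
3 MHz ≤ fs/2 = 8.07 MHz, appears at 3 MHz.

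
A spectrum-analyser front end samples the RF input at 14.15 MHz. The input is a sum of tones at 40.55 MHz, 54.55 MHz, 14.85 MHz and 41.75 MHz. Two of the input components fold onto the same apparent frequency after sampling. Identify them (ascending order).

fs/2 = 7.075 MHz.
40.55 MHz mod fs = 12.25 MHz.
12.25 MHz > fs/2 = 7.075 MHz, folds to fs − 12.25 MHz = 1.9 MHz.
54.55 MHz mod fs = 12.1 MHz.
12.1 MHz > fs/2 = 7.075 MHz, folds to fs − 12.1 MHz = 2.05 MHz.
14.85 MHz mod fs = 0.7 MHz.
0.7 MHz ≤ fs/2 = 7.075 MHz, appears at 0.7 MHz.
41.75 MHz mod fs = 13.45 MHz.
13.45 MHz > fs/2 = 7.075 MHz, folds to fs − 13.45 MHz = 0.7 MHz.
14.85 MHz and 41.75 MHz both map to 0.7 MHz.

14.85 MHz, 41.75 MHz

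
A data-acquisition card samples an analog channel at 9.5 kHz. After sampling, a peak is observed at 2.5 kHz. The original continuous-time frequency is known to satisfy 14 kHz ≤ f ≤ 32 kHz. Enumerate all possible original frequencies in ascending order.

16.5 kHz, 21.5 kHz, 26 kHz, 31 kHz

Frequencies that alias to 2.5 kHz are k·fs ± 2.5 kHz for integer k ≥ 0.
k=0: 2.5 kHz.
k=1: 7 kHz, 12 kHz.
k=2: 16.5 kHz, 21.5 kHz.
k=3: 26 kHz, 31 kHz.
k=4: 35.5 kHz, 40.5 kHz.
Within [14 kHz, 32 kHz]: 16.5 kHz, 21.5 kHz, 26 kHz, 31 kHz.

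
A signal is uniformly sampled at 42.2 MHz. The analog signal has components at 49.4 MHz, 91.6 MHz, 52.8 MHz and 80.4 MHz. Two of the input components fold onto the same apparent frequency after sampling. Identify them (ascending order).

49.4 MHz, 91.6 MHz

fs/2 = 21.1 MHz.
49.4 MHz mod fs = 7.2 MHz.
7.2 MHz ≤ fs/2 = 21.1 MHz, appears at 7.2 MHz.
91.6 MHz mod fs = 7.2 MHz.
7.2 MHz ≤ fs/2 = 21.1 MHz, appears at 7.2 MHz.
52.8 MHz mod fs = 10.6 MHz.
10.6 MHz ≤ fs/2 = 21.1 MHz, appears at 10.6 MHz.
80.4 MHz mod fs = 38.2 MHz.
38.2 MHz > fs/2 = 21.1 MHz, folds to fs − 38.2 MHz = 4 MHz.
49.4 MHz and 91.6 MHz both map to 7.2 MHz.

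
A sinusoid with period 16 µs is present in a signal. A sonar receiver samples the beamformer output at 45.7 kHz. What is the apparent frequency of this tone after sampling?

16.8 kHz

T = 16 µs → f = 1/T = 62.5 kHz.
62.5 kHz mod fs = 16.8 kHz.
16.8 kHz ≤ fs/2 = 22.85 kHz, appears at 16.8 kHz.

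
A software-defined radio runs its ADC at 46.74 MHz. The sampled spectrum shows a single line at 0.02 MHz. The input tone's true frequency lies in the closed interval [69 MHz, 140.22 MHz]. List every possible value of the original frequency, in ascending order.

Frequencies that alias to 0.02 MHz are k·fs ± 0.02 MHz for integer k ≥ 0.
k=0: 0.02 MHz.
k=1: 46.72 MHz, 46.76 MHz.
k=2: 93.46 MHz, 93.5 MHz.
k=3: 140.2 MHz, 140.24 MHz.
k=4: 186.94 MHz, 186.98 MHz.
Within [69 MHz, 140.22 MHz]: 93.46 MHz, 93.5 MHz, 140.2 MHz.

93.46 MHz, 93.5 MHz, 140.2 MHz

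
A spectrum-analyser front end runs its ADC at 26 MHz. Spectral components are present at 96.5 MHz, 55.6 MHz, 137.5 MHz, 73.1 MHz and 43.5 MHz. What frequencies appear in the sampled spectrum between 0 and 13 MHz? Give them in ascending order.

fs/2 = 13 MHz.
96.5 MHz mod fs = 18.5 MHz.
18.5 MHz > fs/2 = 13 MHz, folds to fs − 18.5 MHz = 7.5 MHz.
55.6 MHz mod fs = 3.6 MHz.
3.6 MHz ≤ fs/2 = 13 MHz, appears at 3.6 MHz.
137.5 MHz mod fs = 7.5 MHz.
7.5 MHz ≤ fs/2 = 13 MHz, appears at 7.5 MHz.
73.1 MHz mod fs = 21.1 MHz.
21.1 MHz > fs/2 = 13 MHz, folds to fs − 21.1 MHz = 4.9 MHz.
43.5 MHz mod fs = 17.5 MHz.
17.5 MHz > fs/2 = 13 MHz, folds to fs − 17.5 MHz = 8.5 MHz.
Distinct values: {3.6 MHz, 4.9 MHz, 7.5 MHz, 8.5 MHz}.

3.6 MHz, 4.9 MHz, 7.5 MHz, 8.5 MHz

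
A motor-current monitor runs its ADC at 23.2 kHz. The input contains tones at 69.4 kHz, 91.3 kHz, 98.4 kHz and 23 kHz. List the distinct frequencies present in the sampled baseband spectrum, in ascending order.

fs/2 = 11.6 kHz.
69.4 kHz mod fs = 23 kHz.
23 kHz > fs/2 = 11.6 kHz, folds to fs − 23 kHz = 0.2 kHz.
91.3 kHz mod fs = 21.7 kHz.
21.7 kHz > fs/2 = 11.6 kHz, folds to fs − 21.7 kHz = 1.5 kHz.
98.4 kHz mod fs = 5.6 kHz.
5.6 kHz ≤ fs/2 = 11.6 kHz, appears at 5.6 kHz.
23 kHz > fs/2 = 11.6 kHz, folds to fs − 23 kHz = 0.2 kHz.
Distinct values: {0.2 kHz, 1.5 kHz, 5.6 kHz}.

0.2 kHz, 1.5 kHz, 5.6 kHz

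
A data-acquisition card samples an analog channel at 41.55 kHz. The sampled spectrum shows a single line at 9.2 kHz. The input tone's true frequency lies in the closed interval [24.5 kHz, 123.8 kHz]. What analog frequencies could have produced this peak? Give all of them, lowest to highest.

32.35 kHz, 50.75 kHz, 73.9 kHz, 92.3 kHz, 115.45 kHz

Frequencies that alias to 9.2 kHz are k·fs ± 9.2 kHz for integer k ≥ 0.
k=0: 9.2 kHz.
k=1: 32.35 kHz, 50.75 kHz.
k=2: 73.9 kHz, 92.3 kHz.
k=3: 115.45 kHz, 133.85 kHz.
k=4: 157 kHz, 175.4 kHz.
Within [24.5 kHz, 123.8 kHz]: 32.35 kHz, 50.75 kHz, 73.9 kHz, 92.3 kHz, 115.45 kHz.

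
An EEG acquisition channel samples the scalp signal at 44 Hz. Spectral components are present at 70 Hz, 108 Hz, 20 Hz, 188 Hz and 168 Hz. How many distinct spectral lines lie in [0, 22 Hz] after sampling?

fs/2 = 22 Hz.
70 Hz mod fs = 26 Hz.
26 Hz > fs/2 = 22 Hz, folds to fs − 26 Hz = 18 Hz.
108 Hz mod fs = 20 Hz.
20 Hz ≤ fs/2 = 22 Hz, appears at 20 Hz.
20 Hz ≤ fs/2 = 22 Hz, passes unchanged.
188 Hz mod fs = 12 Hz.
12 Hz ≤ fs/2 = 22 Hz, appears at 12 Hz.
168 Hz mod fs = 36 Hz.
36 Hz > fs/2 = 22 Hz, folds to fs − 36 Hz = 8 Hz.
Distinct values: {8 Hz, 12 Hz, 18 Hz, 20 Hz} → 4.

4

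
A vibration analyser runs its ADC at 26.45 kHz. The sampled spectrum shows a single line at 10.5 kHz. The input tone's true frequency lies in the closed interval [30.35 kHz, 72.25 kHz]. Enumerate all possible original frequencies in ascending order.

Frequencies that alias to 10.5 kHz are k·fs ± 10.5 kHz for integer k ≥ 0.
k=0: 10.5 kHz.
k=1: 15.95 kHz, 36.95 kHz.
k=2: 42.4 kHz, 63.4 kHz.
k=3: 68.85 kHz, 89.85 kHz.
k=4: 95.3 kHz, 116.3 kHz.
Within [30.35 kHz, 72.25 kHz]: 36.95 kHz, 42.4 kHz, 63.4 kHz, 68.85 kHz.

36.95 kHz, 42.4 kHz, 63.4 kHz, 68.85 kHz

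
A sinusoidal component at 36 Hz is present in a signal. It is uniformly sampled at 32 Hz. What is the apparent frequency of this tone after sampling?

4 Hz

36 Hz mod fs = 4 Hz.
4 Hz ≤ fs/2 = 16 Hz, appears at 4 Hz.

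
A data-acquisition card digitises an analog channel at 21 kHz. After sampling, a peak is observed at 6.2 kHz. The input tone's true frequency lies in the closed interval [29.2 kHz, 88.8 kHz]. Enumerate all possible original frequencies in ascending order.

Frequencies that alias to 6.2 kHz are k·fs ± 6.2 kHz for integer k ≥ 0.
k=0: 6.2 kHz.
k=1: 14.8 kHz, 27.2 kHz.
k=2: 35.8 kHz, 48.2 kHz.
k=3: 56.8 kHz, 69.2 kHz.
k=4: 77.8 kHz, 90.2 kHz.
k=5: 98.8 kHz, 111.2 kHz.
Within [29.2 kHz, 88.8 kHz]: 35.8 kHz, 48.2 kHz, 56.8 kHz, 69.2 kHz, 77.8 kHz.

35.8 kHz, 48.2 kHz, 56.8 kHz, 69.2 kHz, 77.8 kHz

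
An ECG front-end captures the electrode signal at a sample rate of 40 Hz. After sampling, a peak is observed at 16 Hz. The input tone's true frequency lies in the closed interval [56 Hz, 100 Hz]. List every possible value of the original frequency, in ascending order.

56 Hz, 64 Hz, 96 Hz

Frequencies that alias to 16 Hz are k·fs ± 16 Hz for integer k ≥ 0.
k=0: 16 Hz.
k=1: 24 Hz, 56 Hz.
k=2: 64 Hz, 96 Hz.
k=3: 104 Hz, 136 Hz.
Within [56 Hz, 100 Hz]: 56 Hz, 64 Hz, 96 Hz.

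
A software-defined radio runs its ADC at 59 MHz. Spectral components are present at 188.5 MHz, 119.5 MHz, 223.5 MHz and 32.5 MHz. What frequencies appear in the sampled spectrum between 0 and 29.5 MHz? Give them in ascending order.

1.5 MHz, 11.5 MHz, 12.5 MHz, 26.5 MHz

fs/2 = 29.5 MHz.
188.5 MHz mod fs = 11.5 MHz.
11.5 MHz ≤ fs/2 = 29.5 MHz, appears at 11.5 MHz.
119.5 MHz mod fs = 1.5 MHz.
1.5 MHz ≤ fs/2 = 29.5 MHz, appears at 1.5 MHz.
223.5 MHz mod fs = 46.5 MHz.
46.5 MHz > fs/2 = 29.5 MHz, folds to fs − 46.5 MHz = 12.5 MHz.
32.5 MHz > fs/2 = 29.5 MHz, folds to fs − 32.5 MHz = 26.5 MHz.
Distinct values: {1.5 MHz, 11.5 MHz, 12.5 MHz, 26.5 MHz}.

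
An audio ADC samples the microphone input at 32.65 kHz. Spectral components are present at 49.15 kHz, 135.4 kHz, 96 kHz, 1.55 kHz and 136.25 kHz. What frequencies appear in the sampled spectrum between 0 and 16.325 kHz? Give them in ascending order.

1.55 kHz, 1.95 kHz, 4.8 kHz, 5.65 kHz, 16.15 kHz

fs/2 = 16.325 kHz.
49.15 kHz mod fs = 16.5 kHz.
16.5 kHz > fs/2 = 16.325 kHz, folds to fs − 16.5 kHz = 16.15 kHz.
135.4 kHz mod fs = 4.8 kHz.
4.8 kHz ≤ fs/2 = 16.325 kHz, appears at 4.8 kHz.
96 kHz mod fs = 30.7 kHz.
30.7 kHz > fs/2 = 16.325 kHz, folds to fs − 30.7 kHz = 1.95 kHz.
1.55 kHz ≤ fs/2 = 16.325 kHz, passes unchanged.
136.25 kHz mod fs = 5.65 kHz.
5.65 kHz ≤ fs/2 = 16.325 kHz, appears at 5.65 kHz.
Distinct values: {1.55 kHz, 1.95 kHz, 4.8 kHz, 5.65 kHz, 16.15 kHz}.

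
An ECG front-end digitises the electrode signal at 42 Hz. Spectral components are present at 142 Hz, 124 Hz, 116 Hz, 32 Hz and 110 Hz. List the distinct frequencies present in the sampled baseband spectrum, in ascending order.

2 Hz, 10 Hz, 16 Hz

fs/2 = 21 Hz.
142 Hz mod fs = 16 Hz.
16 Hz ≤ fs/2 = 21 Hz, appears at 16 Hz.
124 Hz mod fs = 40 Hz.
40 Hz > fs/2 = 21 Hz, folds to fs − 40 Hz = 2 Hz.
116 Hz mod fs = 32 Hz.
32 Hz > fs/2 = 21 Hz, folds to fs − 32 Hz = 10 Hz.
32 Hz > fs/2 = 21 Hz, folds to fs − 32 Hz = 10 Hz.
110 Hz mod fs = 26 Hz.
26 Hz > fs/2 = 21 Hz, folds to fs − 26 Hz = 16 Hz.
Distinct values: {2 Hz, 10 Hz, 16 Hz}.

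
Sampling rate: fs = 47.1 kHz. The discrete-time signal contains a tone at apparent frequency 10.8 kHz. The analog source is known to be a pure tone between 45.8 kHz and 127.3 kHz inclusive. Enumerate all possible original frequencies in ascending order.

57.9 kHz, 83.4 kHz, 105 kHz

Frequencies that alias to 10.8 kHz are k·fs ± 10.8 kHz for integer k ≥ 0.
k=0: 10.8 kHz.
k=1: 36.3 kHz, 57.9 kHz.
k=2: 83.4 kHz, 105 kHz.
k=3: 130.5 kHz, 152.1 kHz.
Within [45.8 kHz, 127.3 kHz]: 57.9 kHz, 83.4 kHz, 105 kHz.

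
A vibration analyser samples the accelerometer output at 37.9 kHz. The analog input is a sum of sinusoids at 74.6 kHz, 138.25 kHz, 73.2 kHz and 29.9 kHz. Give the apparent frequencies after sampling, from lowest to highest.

fs/2 = 18.95 kHz.
74.6 kHz mod fs = 36.7 kHz.
36.7 kHz > fs/2 = 18.95 kHz, folds to fs − 36.7 kHz = 1.2 kHz.
138.25 kHz mod fs = 24.55 kHz.
24.55 kHz > fs/2 = 18.95 kHz, folds to fs − 24.55 kHz = 13.35 kHz.
73.2 kHz mod fs = 35.3 kHz.
35.3 kHz > fs/2 = 18.95 kHz, folds to fs − 35.3 kHz = 2.6 kHz.
29.9 kHz > fs/2 = 18.95 kHz, folds to fs − 29.9 kHz = 8 kHz.
Distinct values: {1.2 kHz, 2.6 kHz, 8 kHz, 13.35 kHz}.

1.2 kHz, 2.6 kHz, 8 kHz, 13.35 kHz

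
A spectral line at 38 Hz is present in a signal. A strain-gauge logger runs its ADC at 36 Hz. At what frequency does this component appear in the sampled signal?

2 Hz

38 Hz mod fs = 2 Hz.
2 Hz ≤ fs/2 = 18 Hz, appears at 2 Hz.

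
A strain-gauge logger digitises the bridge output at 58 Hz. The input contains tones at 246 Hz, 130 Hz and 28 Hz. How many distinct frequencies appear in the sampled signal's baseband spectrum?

fs/2 = 29 Hz.
246 Hz mod fs = 14 Hz.
14 Hz ≤ fs/2 = 29 Hz, appears at 14 Hz.
130 Hz mod fs = 14 Hz.
14 Hz ≤ fs/2 = 29 Hz, appears at 14 Hz.
28 Hz ≤ fs/2 = 29 Hz, passes unchanged.
Distinct values: {14 Hz, 28 Hz} → 2.

2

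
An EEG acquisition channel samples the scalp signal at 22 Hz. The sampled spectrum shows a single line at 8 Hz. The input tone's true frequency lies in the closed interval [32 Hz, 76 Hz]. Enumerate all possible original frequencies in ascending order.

Frequencies that alias to 8 Hz are k·fs ± 8 Hz for integer k ≥ 0.
k=0: 8 Hz.
k=1: 14 Hz, 30 Hz.
k=2: 36 Hz, 52 Hz.
k=3: 58 Hz, 74 Hz.
k=4: 80 Hz, 96 Hz.
Within [32 Hz, 76 Hz]: 36 Hz, 52 Hz, 58 Hz, 74 Hz.

36 Hz, 52 Hz, 58 Hz, 74 Hz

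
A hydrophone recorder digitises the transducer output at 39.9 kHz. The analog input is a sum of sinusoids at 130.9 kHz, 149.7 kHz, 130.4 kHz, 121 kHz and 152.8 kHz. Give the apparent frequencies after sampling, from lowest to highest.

1.3 kHz, 6.8 kHz, 9.9 kHz, 10.7 kHz, 11.2 kHz

fs/2 = 19.95 kHz.
130.9 kHz mod fs = 11.2 kHz.
11.2 kHz ≤ fs/2 = 19.95 kHz, appears at 11.2 kHz.
149.7 kHz mod fs = 30 kHz.
30 kHz > fs/2 = 19.95 kHz, folds to fs − 30 kHz = 9.9 kHz.
130.4 kHz mod fs = 10.7 kHz.
10.7 kHz ≤ fs/2 = 19.95 kHz, appears at 10.7 kHz.
121 kHz mod fs = 1.3 kHz.
1.3 kHz ≤ fs/2 = 19.95 kHz, appears at 1.3 kHz.
152.8 kHz mod fs = 33.1 kHz.
33.1 kHz > fs/2 = 19.95 kHz, folds to fs − 33.1 kHz = 6.8 kHz.
Distinct values: {1.3 kHz, 6.8 kHz, 9.9 kHz, 10.7 kHz, 11.2 kHz}.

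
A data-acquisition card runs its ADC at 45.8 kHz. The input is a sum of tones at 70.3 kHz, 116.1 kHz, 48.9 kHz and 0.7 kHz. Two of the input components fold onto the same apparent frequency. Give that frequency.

fs/2 = 22.9 kHz.
70.3 kHz mod fs = 24.5 kHz.
24.5 kHz > fs/2 = 22.9 kHz, folds to fs − 24.5 kHz = 21.3 kHz.
116.1 kHz mod fs = 24.5 kHz.
24.5 kHz > fs/2 = 22.9 kHz, folds to fs − 24.5 kHz = 21.3 kHz.
48.9 kHz mod fs = 3.1 kHz.
3.1 kHz ≤ fs/2 = 22.9 kHz, appears at 3.1 kHz.
0.7 kHz ≤ fs/2 = 22.9 kHz, passes unchanged.
70.3 kHz and 116.1 kHz both map to 21.3 kHz.

21.3 kHz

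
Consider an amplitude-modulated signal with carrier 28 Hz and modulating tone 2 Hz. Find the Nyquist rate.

AM sidebands sit at fc ± fm = 26 Hz and 30 Hz.
Highest-frequency component: 30 Hz.
Nyquist rate = 2 × 30 Hz = 60 Hz.

60 Hz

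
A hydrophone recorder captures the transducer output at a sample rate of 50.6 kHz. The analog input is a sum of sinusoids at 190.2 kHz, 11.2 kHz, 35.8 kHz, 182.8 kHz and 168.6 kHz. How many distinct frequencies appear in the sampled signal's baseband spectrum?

fs/2 = 25.3 kHz.
190.2 kHz mod fs = 38.4 kHz.
38.4 kHz > fs/2 = 25.3 kHz, folds to fs − 38.4 kHz = 12.2 kHz.
11.2 kHz ≤ fs/2 = 25.3 kHz, passes unchanged.
35.8 kHz > fs/2 = 25.3 kHz, folds to fs − 35.8 kHz = 14.8 kHz.
182.8 kHz mod fs = 31 kHz.
31 kHz > fs/2 = 25.3 kHz, folds to fs − 31 kHz = 19.6 kHz.
168.6 kHz mod fs = 16.8 kHz.
16.8 kHz ≤ fs/2 = 25.3 kHz, appears at 16.8 kHz.
Distinct values: {11.2 kHz, 12.2 kHz, 14.8 kHz, 16.8 kHz, 19.6 kHz} → 5.

5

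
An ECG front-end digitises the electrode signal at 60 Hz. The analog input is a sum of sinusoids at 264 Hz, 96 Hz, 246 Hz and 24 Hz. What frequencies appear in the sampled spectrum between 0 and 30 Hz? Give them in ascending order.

6 Hz, 24 Hz

fs/2 = 30 Hz.
264 Hz mod fs = 24 Hz.
24 Hz ≤ fs/2 = 30 Hz, appears at 24 Hz.
96 Hz mod fs = 36 Hz.
36 Hz > fs/2 = 30 Hz, folds to fs − 36 Hz = 24 Hz.
246 Hz mod fs = 6 Hz.
6 Hz ≤ fs/2 = 30 Hz, appears at 6 Hz.
24 Hz ≤ fs/2 = 30 Hz, passes unchanged.
Distinct values: {6 Hz, 24 Hz}.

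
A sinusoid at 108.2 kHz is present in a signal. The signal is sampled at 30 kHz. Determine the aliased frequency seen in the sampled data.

11.8 kHz

108.2 kHz mod fs = 18.2 kHz.
18.2 kHz > fs/2 = 15 kHz, folds to fs − 18.2 kHz = 11.8 kHz.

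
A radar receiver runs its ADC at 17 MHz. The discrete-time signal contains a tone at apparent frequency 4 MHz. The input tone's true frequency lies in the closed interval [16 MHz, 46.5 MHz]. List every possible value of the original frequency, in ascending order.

21 MHz, 30 MHz, 38 MHz

Frequencies that alias to 4 MHz are k·fs ± 4 MHz for integer k ≥ 0.
k=0: 4 MHz.
k=1: 13 MHz, 21 MHz.
k=2: 30 MHz, 38 MHz.
k=3: 47 MHz, 55 MHz.
Within [16 MHz, 46.5 MHz]: 21 MHz, 30 MHz, 38 MHz.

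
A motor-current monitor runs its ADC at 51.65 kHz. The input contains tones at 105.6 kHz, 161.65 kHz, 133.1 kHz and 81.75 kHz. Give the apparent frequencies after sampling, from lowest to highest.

fs/2 = 25.825 kHz.
105.6 kHz mod fs = 2.3 kHz.
2.3 kHz ≤ fs/2 = 25.825 kHz, appears at 2.3 kHz.
161.65 kHz mod fs = 6.7 kHz.
6.7 kHz ≤ fs/2 = 25.825 kHz, appears at 6.7 kHz.
133.1 kHz mod fs = 29.8 kHz.
29.8 kHz > fs/2 = 25.825 kHz, folds to fs − 29.8 kHz = 21.85 kHz.
81.75 kHz mod fs = 30.1 kHz.
30.1 kHz > fs/2 = 25.825 kHz, folds to fs − 30.1 kHz = 21.55 kHz.
Distinct values: {2.3 kHz, 6.7 kHz, 21.55 kHz, 21.85 kHz}.

2.3 kHz, 6.7 kHz, 21.55 kHz, 21.85 kHz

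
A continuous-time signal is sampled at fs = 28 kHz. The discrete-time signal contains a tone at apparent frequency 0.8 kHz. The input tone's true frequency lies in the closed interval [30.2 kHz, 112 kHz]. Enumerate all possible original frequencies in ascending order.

55.2 kHz, 56.8 kHz, 83.2 kHz, 84.8 kHz, 111.2 kHz

Frequencies that alias to 0.8 kHz are k·fs ± 0.8 kHz for integer k ≥ 0.
k=0: 0.8 kHz.
k=1: 27.2 kHz, 28.8 kHz.
k=2: 55.2 kHz, 56.8 kHz.
k=3: 83.2 kHz, 84.8 kHz.
k=4: 111.2 kHz, 112.8 kHz.
k=5: 139.2 kHz, 140.8 kHz.
Within [30.2 kHz, 112 kHz]: 55.2 kHz, 56.8 kHz, 83.2 kHz, 84.8 kHz, 111.2 kHz.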